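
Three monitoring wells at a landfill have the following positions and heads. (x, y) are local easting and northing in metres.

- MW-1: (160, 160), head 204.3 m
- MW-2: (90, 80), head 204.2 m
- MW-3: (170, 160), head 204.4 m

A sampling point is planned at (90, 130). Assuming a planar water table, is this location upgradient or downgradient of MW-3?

downgradient

Three-point gradient (reference MW-1): Δ to MW-2 = (-70, -80, -0.1), Δ to MW-3 = (10, 0, +0.1).
∂h/∂x = +0.010000, ∂h/∂y = -0.007500 (det = 800).
Head at (90, 130) = 204.3 + (+0.010000)·(-70) + (-0.007500)·(-30) = 203.83 m.
That is lower than the 204.4 m at MW-3, so the point is downgradient.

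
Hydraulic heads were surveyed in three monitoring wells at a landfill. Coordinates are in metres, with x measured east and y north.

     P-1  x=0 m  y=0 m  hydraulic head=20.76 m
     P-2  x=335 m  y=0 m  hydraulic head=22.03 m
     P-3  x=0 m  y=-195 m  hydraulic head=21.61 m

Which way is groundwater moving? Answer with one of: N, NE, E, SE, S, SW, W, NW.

∂h/∂x = (22.03 − 20.76) / (335 − 0) = +0.003791
∂h/∂y = (21.61 − 20.76) / (-195 − 0) = -0.004359
Flow = −∇h = (-0.003791 east, +0.004359 north), which points northwest.

NW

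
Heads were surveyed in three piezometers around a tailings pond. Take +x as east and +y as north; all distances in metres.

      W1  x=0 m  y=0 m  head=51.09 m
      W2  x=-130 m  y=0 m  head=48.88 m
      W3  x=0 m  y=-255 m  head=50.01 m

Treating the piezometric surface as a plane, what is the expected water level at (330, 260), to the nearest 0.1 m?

57.8 m

∂h/∂x = (48.88 − 51.09) / (-130 − 0) = +0.01700
∂h/∂y = (50.01 − 51.09) / (-255 − 0) = +0.004235
h(330, 260) = 51.09 + (+0.01700)·(330) + (+0.004235)·(260) = 51.09 +5.610 +1.101 = 57.801 m.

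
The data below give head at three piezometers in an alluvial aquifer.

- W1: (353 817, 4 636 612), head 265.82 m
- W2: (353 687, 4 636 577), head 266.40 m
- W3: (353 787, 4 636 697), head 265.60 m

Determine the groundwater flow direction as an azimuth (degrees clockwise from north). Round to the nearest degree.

042°

Taking W1 as reference: W2−W1 = (-130, -35, +0.58); W3−W1 = (-30, 85, -0.22).
Determinant of the coordinate differences = (-130)·85 − (-30)·(-35) = -12100.
∂h/∂x = [(+0.58)·85 − (-0.22)·(-35)] / -12100 = -0.003438
∂h/∂y = [(-130)·(-0.22) − (-30)·(+0.58)] / -12100 = -0.003802
Flow direction (−∇h) has components (+0.003438 E, +0.003802 N).
Azimuth = atan2(E, N) = atan2(+0.003438, +0.003802) = 42.1° ≈ 042°.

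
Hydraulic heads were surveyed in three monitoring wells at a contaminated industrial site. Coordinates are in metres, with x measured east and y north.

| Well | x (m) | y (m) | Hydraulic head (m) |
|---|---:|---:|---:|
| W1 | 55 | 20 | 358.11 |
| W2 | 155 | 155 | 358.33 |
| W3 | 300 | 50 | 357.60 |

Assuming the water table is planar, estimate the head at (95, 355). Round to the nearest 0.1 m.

359.2 m

Differences from W1: to W2 (Δx, Δy, Δh) = (100, 135, +0.22); to W3 = (245, 30, -0.51).
Determinant of the coordinate differences = 100·30 − 245·135 = -30075.
∂h/∂x = [(+0.22)·30 − (-0.51)·135] / -30075 = -0.002509
∂h/∂y = [100·(-0.51) − 245·(+0.22)] / -30075 = +0.003488
h(95, 355) = 358.11 + (-0.002509)·(40) + (+0.003488)·(335) = 358.11 -0.100 +1.168 = 359.178 m.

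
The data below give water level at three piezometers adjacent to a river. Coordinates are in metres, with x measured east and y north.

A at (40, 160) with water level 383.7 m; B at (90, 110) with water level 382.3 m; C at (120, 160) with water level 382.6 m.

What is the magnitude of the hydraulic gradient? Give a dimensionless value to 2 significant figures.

Differences from A: to B (Δx, Δy, Δh) = (50, -50, -1.4); to C = (80, 0, -1.1).
Determinant of the coordinate differences = 50·0 − 80·(-50) = 4000.
∂h/∂x = [(-1.4)·0 − (-1.1)·(-50)] / 4000 = -0.01375
∂h/∂y = [50·(-1.1) − 80·(-1.4)] / 4000 = +0.01425
|∇h| = √(-0.01375² + 0.01425²) = 0.0198

0.020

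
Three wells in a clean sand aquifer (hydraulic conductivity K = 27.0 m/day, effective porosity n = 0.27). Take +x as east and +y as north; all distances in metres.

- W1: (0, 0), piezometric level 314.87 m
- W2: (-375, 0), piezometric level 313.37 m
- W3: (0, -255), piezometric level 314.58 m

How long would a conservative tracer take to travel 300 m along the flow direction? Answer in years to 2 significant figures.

2.0 years

∂h/∂x = (313.37 − 314.87) / (-375 − 0) = +0.004000
∂h/∂y = (314.58 − 314.87) / (-255 − 0) = +0.001137
|∇h| = √(0.004000² + 0.001137²) = 0.004158
Seepage velocity v = K·i/n = 27.0 × 0.004158 / 0.27 = 0.4158 m/day.
t = 300 / 0.4158 = 721.5 days = 1.98 years.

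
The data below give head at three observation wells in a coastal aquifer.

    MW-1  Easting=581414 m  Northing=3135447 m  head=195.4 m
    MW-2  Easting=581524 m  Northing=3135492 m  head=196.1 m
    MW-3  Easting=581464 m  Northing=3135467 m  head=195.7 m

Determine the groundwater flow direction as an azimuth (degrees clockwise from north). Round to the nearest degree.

With h = a·x + b·y + c and MW-1 as origin, the differences give:
  110·a + 45·b = +0.7
  50·a + 20·b = +0.3
Eliminate b (×20 and ×45, subtract): -50·a = 0.50 → a = ∂h/∂x = -0.01000
Back-substitute: b = ∂h/∂y = +0.04000.
Flow direction (−∇h) has components (+0.01000 E, -0.04000 N).
Azimuth = atan2(E, N) = atan2(+0.01000, -0.04000) = 166.0° ≈ 166°.

166°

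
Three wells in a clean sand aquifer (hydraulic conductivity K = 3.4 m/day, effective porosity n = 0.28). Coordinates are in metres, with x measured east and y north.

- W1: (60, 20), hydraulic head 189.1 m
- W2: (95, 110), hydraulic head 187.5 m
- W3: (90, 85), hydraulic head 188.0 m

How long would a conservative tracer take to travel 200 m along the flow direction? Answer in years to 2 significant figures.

With h = a·x + b·y + c and W1 as origin, the differences give:
  35·a + 90·b = -1.6
  30·a + 65·b = -1.1
Eliminate b (×65 and ×90, subtract): -425·a = -5.00 → a = ∂h/∂x = +0.01176
Back-substitute: b = ∂h/∂y = -0.02235.
|∇h| = √(0.01176² + -0.02235²) = 0.02526
Seepage velocity v = K·i/n = 3.4 × 0.02526 / 0.28 = 0.3067 m/day.
t = 200 / 0.3067 = 652.1 days = 1.79 years.

1.8 years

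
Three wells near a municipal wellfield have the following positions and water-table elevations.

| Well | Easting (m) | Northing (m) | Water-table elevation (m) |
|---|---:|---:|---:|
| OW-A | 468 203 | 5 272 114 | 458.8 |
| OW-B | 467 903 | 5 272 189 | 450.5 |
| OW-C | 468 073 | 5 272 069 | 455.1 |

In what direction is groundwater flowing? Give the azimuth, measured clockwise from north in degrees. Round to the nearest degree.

With h = a·x + b·y + c and OW-A as origin, the differences give:
  (-300)·a + 75·b = -8.3
  (-130)·a + (-45)·b = -3.7
Eliminate b (×(-45) and ×75, subtract): 23250·a = 651.00 → a = ∂h/∂x = +0.02800
Back-substitute: b = ∂h/∂y = +0.001333.
Flow direction (−∇h) has components (-0.02800 E, -0.001333 N).
Azimuth = atan2(E, N) = atan2(-0.02800, -0.001333) = 267.3° ≈ 267°.

267°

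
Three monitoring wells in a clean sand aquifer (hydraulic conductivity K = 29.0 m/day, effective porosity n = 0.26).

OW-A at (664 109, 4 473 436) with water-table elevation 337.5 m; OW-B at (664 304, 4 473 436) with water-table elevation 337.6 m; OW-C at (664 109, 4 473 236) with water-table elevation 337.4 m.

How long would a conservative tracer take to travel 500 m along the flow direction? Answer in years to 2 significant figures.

17 years

∂h/∂x = (337.6 − 337.5) / (664304 − 664109) = +0.0005128
∂h/∂y = (337.4 − 337.5) / (4473236 − 4473436) = +0.0005000
|∇h| = √(0.0005128² + 0.0005000²) = 0.0007162
Seepage velocity v = K·i/n = 29.0 × 0.0007162 / 0.26 = 0.07988 m/day.
t = 500 / 0.07988 = 6259 days = 17.1 years.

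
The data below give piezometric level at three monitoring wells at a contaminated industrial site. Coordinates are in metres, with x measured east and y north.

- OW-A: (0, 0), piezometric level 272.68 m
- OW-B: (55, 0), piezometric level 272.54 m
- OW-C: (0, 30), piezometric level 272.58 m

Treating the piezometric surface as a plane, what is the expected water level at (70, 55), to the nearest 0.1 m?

∂h/∂x = (272.54 − 272.68) / (55 − 0) = -0.002545
∂h/∂y = (272.58 − 272.68) / (30 − 0) = -0.003333
h(70, 55) = 272.68 + (-0.002545)·(70) + (-0.003333)·(55) = 272.68 -0.178 -0.183 = 272.318 m.

272.3 m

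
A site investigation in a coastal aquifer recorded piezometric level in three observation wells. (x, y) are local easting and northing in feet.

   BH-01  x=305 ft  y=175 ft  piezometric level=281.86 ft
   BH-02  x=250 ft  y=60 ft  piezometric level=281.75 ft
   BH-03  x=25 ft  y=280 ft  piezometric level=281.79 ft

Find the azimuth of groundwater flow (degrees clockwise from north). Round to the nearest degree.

Three-point gradient (reference BH-01): Δ to BH-02 = (-55, -115, -0.11), Δ to BH-03 = (-280, 105, -0.07).
∂h/∂x = +0.0005161, ∂h/∂y = +0.0007097 (det = -37975).
Flow direction (−∇h) has components (-0.0005161 E, -0.0007097 N).
Azimuth = atan2(E, N) = atan2(-0.0005161, -0.0007097) = 216.0° ≈ 216°.

216°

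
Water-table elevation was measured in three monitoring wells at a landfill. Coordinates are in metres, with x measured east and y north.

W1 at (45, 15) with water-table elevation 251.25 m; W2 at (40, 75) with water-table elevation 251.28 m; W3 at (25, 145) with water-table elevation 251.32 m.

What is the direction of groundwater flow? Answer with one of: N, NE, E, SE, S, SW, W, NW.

Taking W1 as reference: W2−W1 = (-5, 60, +0.03); W3−W1 = (-20, 130, +0.07).
Determinant of the coordinate differences = (-5)·130 − (-20)·60 = 550.
∂h/∂x = [(+0.03)·130 − (+0.07)·60] / 550 = -0.0005455
∂h/∂y = [(-5)·(+0.07) − (-20)·(+0.03)] / 550 = +0.0004545
Flow = −∇h = (+0.0005455 east, -0.0004545 north), which points southeast.

SE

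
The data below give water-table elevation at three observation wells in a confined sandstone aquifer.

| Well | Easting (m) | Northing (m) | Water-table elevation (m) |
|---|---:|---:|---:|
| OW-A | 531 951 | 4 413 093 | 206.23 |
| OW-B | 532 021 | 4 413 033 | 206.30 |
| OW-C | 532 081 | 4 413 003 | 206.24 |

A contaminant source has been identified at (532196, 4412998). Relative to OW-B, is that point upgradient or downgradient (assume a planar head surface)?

Differences from OW-A: to OW-B (Δx, Δy, Δh) = (70, -60, +0.07); to OW-C = (130, -90, +0.01).
Solve a·Δx + b·Δy = Δh: det = 70·(-90) − 130·(-60) = 1500.
∂h/∂x = [(+0.07)·(-90) − (+0.01)·(-60)] / 1500 = -0.003800
∂h/∂y = [70·(+0.01) − 130·(+0.07)] / 1500 = -0.005600
Head at (532196, 4412998) = 206.23 + (-0.003800)·(245) + (-0.005600)·(-95) = 205.83 m.
That is lower than the 206.30 m at OW-B, so the point is downgradient.

downgradient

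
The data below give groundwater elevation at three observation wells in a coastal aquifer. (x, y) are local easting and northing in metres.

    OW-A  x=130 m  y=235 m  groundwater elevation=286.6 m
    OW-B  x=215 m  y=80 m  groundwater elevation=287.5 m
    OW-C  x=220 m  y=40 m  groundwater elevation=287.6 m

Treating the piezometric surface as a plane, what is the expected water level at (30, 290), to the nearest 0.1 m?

285.7 m

Differences from OW-A: to OW-B (Δx, Δy, Δh) = (85, -155, +0.9); to OW-C = (90, -195, +1.0).
Solve a·Δx + b·Δy = Δh: det = 85·(-195) − 90·(-155) = -2625.
∂h/∂x = [(+0.9)·(-195) − (+1.0)·(-155)] / -2625 = +0.007810
∂h/∂y = [85·(+1.0) − 90·(+0.9)] / -2625 = -0.001524
h(30, 290) = 286.6 + (+0.007810)·(-100) + (-0.001524)·(55) = 286.6 -0.781 -0.084 = 285.735 m.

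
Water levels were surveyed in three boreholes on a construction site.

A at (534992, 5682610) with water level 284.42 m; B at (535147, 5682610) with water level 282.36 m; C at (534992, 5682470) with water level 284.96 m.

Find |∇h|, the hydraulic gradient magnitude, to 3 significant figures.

∂h/∂x = (282.36 − 284.42) / (535147 − 534992) = -0.01329
∂h/∂y = (284.96 − 284.42) / (5682470 − 5682610) = -0.003857
|∇h| = √(-0.01329² + -0.003857²) = 0.01384

0.0138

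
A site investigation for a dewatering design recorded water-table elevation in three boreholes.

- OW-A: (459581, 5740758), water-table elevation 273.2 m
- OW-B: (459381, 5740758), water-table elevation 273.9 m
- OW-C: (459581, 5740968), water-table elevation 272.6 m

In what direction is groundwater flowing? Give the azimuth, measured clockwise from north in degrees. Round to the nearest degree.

∂h/∂x = (273.9 − 273.2) / (459381 − 459581) = -0.003500
∂h/∂y = (272.6 − 273.2) / (5740968 − 5740758) = -0.002857
Flow direction (−∇h) has components (+0.003500 E, +0.002857 N).
Azimuth = atan2(E, N) = atan2(+0.003500, +0.002857) = 50.8° ≈ 051°.

051°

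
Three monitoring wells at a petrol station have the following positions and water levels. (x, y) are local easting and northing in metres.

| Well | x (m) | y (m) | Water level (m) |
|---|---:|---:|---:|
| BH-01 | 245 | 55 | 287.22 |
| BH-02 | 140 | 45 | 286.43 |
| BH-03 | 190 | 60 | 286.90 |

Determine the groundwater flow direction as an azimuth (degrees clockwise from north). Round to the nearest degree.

216°

Differences from BH-01: to BH-02 (Δx, Δy, Δh) = (-105, -10, -0.79); to BH-03 = (-55, 5, -0.32).
Solve a·Δx + b·Δy = Δh: det = (-105)·5 − (-55)·(-10) = -1075.
∂h/∂x = [(-0.79)·5 − (-0.32)·(-10)] / -1075 = +0.006651
∂h/∂y = [(-105)·(-0.32) − (-55)·(-0.79)] / -1075 = +0.009163
Flow direction (−∇h) has components (-0.006651 E, -0.009163 N).
Azimuth = atan2(E, N) = atan2(-0.006651, -0.009163) = 216.0° ≈ 216°.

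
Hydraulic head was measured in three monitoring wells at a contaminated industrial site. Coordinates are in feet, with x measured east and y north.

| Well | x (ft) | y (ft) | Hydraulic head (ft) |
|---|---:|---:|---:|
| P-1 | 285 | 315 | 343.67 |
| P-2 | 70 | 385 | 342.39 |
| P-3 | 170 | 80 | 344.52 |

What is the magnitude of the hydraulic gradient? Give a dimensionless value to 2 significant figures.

0.0070

Differences from P-1: to P-2 (Δx, Δy, Δh) = (-215, 70, -1.28); to P-3 = (-115, -235, +0.85).
Solve a·Δx + b·Δy = Δh: det = (-215)·(-235) − (-115)·70 = 58575.
∂h/∂x = [(-1.28)·(-235) − (+0.85)·70] / 58575 = +0.004120
∂h/∂y = [(-215)·(+0.85) − (-115)·(-1.28)] / 58575 = -0.005633
|∇h| = √(0.004120² + -0.005633²) = 0.006979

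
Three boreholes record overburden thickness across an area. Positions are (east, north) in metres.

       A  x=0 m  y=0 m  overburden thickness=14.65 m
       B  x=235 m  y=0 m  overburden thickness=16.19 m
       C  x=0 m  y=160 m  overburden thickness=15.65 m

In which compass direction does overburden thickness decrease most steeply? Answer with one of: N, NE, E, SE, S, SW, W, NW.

∂d/∂x = (16.19 − 14.65) / (235 − 0) = +0.006553
∂d/∂y = (15.65 − 14.65) / (160 − 0) = +0.006250
Steepest decrease is along −∇f = (-0.006553 E, -0.006250 N) → southwest.

SW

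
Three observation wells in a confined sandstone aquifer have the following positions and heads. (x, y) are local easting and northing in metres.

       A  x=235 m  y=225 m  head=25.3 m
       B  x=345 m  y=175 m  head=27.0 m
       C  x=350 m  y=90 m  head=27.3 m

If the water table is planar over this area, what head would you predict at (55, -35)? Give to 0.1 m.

Differences from A: to B (Δx, Δy, Δh) = (110, -50, +1.7); to C = (115, -135, +2.0).
Determinant of the coordinate differences = 110·(-135) − 115·(-50) = -9100.
∂h/∂x = [(+1.7)·(-135) − (+2.0)·(-50)] / -9100 = +0.01423
∂h/∂y = [110·(+2.0) − 115·(+1.7)] / -9100 = -0.002692
h(55, -35) = 25.3 + (+0.01423)·(-180) + (-0.002692)·(-260) = 25.3 -2.562 +0.700 = 23.438 m.

23.4 m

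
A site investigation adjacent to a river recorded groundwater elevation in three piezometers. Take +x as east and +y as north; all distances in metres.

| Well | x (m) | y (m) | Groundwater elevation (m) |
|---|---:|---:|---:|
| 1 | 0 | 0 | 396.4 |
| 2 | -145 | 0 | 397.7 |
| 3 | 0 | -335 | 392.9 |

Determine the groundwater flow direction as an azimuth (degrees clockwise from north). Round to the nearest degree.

∂h/∂x = (397.7 − 396.4) / (-145 − 0) = -0.008966
∂h/∂y = (392.9 − 396.4) / (-335 − 0) = +0.01045
Flow direction (−∇h) has components (+0.008966 E, -0.01045 N).
Azimuth = atan2(E, N) = atan2(+0.008966, -0.01045) = 139.4° ≈ 139°.

139°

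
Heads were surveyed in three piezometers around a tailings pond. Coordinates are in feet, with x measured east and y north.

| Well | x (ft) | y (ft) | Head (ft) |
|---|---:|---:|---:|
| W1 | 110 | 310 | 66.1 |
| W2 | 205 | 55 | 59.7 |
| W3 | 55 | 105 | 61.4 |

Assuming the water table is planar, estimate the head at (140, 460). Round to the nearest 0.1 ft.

69.6 ft

Three-point gradient (reference W1): Δ to W2 = (95, -255, -6.4), Δ to W3 = (-55, -205, -4.7).
∂h/∂x = -0.003388, ∂h/∂y = +0.02384 (det = -33500).
h(140, 460) = 66.1 + (-0.003388)·(30) + (+0.02384)·(150) = 66.1 -0.102 +3.575 = 69.574 ft.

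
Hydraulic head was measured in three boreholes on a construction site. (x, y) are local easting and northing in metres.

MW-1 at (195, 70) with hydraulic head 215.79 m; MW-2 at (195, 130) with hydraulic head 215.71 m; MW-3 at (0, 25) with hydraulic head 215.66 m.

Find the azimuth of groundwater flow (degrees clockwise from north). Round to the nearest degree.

324°

Taking MW-1 as reference: MW-2−MW-1 = (0, 60, -0.08); MW-3−MW-1 = (-195, -45, -0.13).
Solve a·Δx + b·Δy = Δh: det = 0·(-45) − (-195)·60 = 11700.
∂h/∂x = [(-0.08)·(-45) − (-0.13)·60] / 11700 = +0.0009744
∂h/∂y = [0·(-0.13) − (-195)·(-0.08)] / 11700 = -0.001333
Flow direction (−∇h) has components (-0.0009744 E, +0.001333 N).
Azimuth = atan2(E, N) = atan2(-0.0009744, +0.001333) = 323.8° ≈ 324°.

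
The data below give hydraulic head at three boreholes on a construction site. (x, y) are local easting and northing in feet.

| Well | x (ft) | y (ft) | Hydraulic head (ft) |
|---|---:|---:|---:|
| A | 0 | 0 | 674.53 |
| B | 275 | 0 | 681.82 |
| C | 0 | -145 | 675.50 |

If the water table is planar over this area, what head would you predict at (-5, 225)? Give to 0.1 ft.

∂h/∂x = (681.82 − 674.53) / (275 − 0) = +0.02651
∂h/∂y = (675.50 − 674.53) / (-145 − 0) = -0.006690
h(-5, 225) = 674.53 + (+0.02651)·(-5) + (-0.006690)·(225) = 674.53 -0.133 -1.505 = 672.892 ft.

672.9 ft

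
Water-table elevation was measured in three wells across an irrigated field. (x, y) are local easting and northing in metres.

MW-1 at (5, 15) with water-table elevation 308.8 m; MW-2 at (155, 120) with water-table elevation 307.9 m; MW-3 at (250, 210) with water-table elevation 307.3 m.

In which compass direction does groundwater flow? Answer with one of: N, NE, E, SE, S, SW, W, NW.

E

Differences from MW-1: to MW-2 (Δx, Δy, Δh) = (150, 105, -0.9); to MW-3 = (245, 195, -1.5).
Solve a·Δx + b·Δy = Δh: det = 150·195 − 245·105 = 3525.
∂h/∂x = [(-0.9)·195 − (-1.5)·105] / 3525 = -0.005106
∂h/∂y = [150·(-1.5) − 245·(-0.9)] / 3525 = -0.001277
Flow = −∇h = (+0.005106 east, +0.001277 north), which points east.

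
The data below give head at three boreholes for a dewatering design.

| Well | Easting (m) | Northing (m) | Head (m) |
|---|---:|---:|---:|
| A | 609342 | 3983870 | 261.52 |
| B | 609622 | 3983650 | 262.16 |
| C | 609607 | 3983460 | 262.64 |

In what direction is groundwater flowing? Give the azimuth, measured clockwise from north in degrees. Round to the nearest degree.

354°

With h = a·x + b·y + c and A as origin, the differences give:
  280·a + (-220)·b = +0.64
  265·a + (-410)·b = +1.12
Eliminate b (×(-410) and ×(-220), subtract): -56500·a = -16.000 → a = ∂h/∂x = +0.0002832
Back-substitute: b = ∂h/∂y = -0.002549.
Flow direction (−∇h) has components (-0.0002832 E, +0.002549 N).
Azimuth = atan2(E, N) = atan2(-0.0002832, +0.002549) = 353.7° ≈ 354°.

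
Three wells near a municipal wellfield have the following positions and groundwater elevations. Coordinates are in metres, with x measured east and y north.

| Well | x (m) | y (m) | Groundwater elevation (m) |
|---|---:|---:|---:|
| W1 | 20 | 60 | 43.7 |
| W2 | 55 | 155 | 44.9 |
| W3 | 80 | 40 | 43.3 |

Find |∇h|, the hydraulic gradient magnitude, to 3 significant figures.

0.0136

Taking W1 as reference: W2−W1 = (35, 95, +1.2); W3−W1 = (60, -20, -0.4).
Solve a·Δx + b·Δy = Δh: det = 35·(-20) − 60·95 = -6400.
∂h/∂x = [(+1.2)·(-20) − (-0.4)·95] / -6400 = -0.002188
∂h/∂y = [35·(-0.4) − 60·(+1.2)] / -6400 = +0.01344
|∇h| = √(-0.002188² + 0.01344²) = 0.01362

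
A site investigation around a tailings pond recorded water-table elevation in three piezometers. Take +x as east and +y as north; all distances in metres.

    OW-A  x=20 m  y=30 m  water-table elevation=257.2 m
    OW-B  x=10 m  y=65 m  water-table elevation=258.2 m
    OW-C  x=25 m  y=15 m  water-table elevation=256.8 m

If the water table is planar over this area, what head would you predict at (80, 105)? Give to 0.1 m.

262.6 m

Three-point gradient (reference OW-A): Δ to OW-B = (-10, 35, +1.0), Δ to OW-C = (5, -15, -0.4).
∂h/∂x = +0.04000, ∂h/∂y = +0.04000 (det = -25).
h(80, 105) = 257.2 + (+0.04000)·(60) + (+0.04000)·(75) = 257.2 +2.400 +3.000 = 262.600 m.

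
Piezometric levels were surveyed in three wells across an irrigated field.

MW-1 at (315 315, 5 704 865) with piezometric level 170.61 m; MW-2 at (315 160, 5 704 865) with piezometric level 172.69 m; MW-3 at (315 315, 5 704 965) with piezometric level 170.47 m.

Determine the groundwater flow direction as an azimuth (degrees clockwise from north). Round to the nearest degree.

084°

∂h/∂x = (172.69 − 170.61) / (315160 − 315315) = -0.01342
∂h/∂y = (170.47 − 170.61) / (5704965 − 5704865) = -0.001400
Flow direction (−∇h) has components (+0.01342 E, +0.001400 N).
Azimuth = atan2(E, N) = atan2(+0.01342, +0.001400) = 84.0° ≈ 084°.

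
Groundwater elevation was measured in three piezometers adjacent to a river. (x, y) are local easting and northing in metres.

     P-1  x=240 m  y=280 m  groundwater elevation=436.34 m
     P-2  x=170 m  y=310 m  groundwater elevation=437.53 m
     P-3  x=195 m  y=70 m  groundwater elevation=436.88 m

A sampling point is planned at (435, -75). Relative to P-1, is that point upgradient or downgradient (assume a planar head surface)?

Three-point gradient (reference P-1): Δ to P-2 = (-70, 30, +1.19), Δ to P-3 = (-45, -210, +0.54).
∂h/∂x = -0.01658, ∂h/∂y = +0.0009813 (det = 16050).
Head at (435, -75) = 436.34 + (-0.01658)·(195) + (+0.0009813)·(-355) = 432.76 m.
That is lower than the 436.34 m at P-1, so the point is downgradient.

downgradient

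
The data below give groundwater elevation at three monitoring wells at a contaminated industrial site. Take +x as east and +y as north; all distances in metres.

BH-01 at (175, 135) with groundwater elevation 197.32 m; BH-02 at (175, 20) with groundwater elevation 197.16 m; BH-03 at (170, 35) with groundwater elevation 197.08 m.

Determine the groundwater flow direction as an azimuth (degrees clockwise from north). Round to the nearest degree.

266°

Three-point gradient (reference BH-01): Δ to BH-02 = (0, -115, -0.16), Δ to BH-03 = (-5, -100, -0.24).
∂h/∂x = +0.02017, ∂h/∂y = +0.001391 (det = -575).
Flow direction (−∇h) has components (-0.02017 E, -0.001391 N).
Azimuth = atan2(E, N) = atan2(-0.02017, -0.001391) = 266.1° ≈ 266°.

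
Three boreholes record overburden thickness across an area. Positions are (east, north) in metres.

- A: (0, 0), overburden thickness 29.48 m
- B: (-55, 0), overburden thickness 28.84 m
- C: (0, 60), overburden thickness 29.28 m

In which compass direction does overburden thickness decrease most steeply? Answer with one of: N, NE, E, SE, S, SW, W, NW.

∂d/∂x = (28.84 − 29.48) / (-55 − 0) = +0.01164
∂d/∂y = (29.28 − 29.48) / (60 − 0) = -0.003333
Steepest decrease is along −∇f = (-0.01164 E, +0.003333 N) → west.

W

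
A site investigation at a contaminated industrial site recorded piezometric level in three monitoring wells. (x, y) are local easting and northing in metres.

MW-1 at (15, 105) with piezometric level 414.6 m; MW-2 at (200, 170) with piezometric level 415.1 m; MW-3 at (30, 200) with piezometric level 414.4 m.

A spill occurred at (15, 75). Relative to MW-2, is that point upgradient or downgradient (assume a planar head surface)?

Three-point gradient (reference MW-1): Δ to MW-2 = (185, 65, +0.5), Δ to MW-3 = (15, 95, -0.2).
∂h/∂x = +0.003645, ∂h/∂y = -0.002681 (det = 16600).
Head at (15, 75) = 414.6 + (+0.003645)·(0) + (-0.002681)·(-30) = 414.68 m.
That is lower than the 415.1 m at MW-2, so the point is downgradient.

downgradient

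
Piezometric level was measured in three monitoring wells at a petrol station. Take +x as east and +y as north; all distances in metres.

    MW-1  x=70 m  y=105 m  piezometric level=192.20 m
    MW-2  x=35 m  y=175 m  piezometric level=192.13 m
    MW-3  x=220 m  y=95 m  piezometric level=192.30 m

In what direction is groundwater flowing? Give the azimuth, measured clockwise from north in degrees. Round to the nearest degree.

Three-point gradient (reference MW-1): Δ to MW-2 = (-35, 70, -0.07), Δ to MW-3 = (150, -10, +0.10).
∂h/∂x = +0.0006207, ∂h/∂y = -0.0006897 (det = -10150).
Flow direction (−∇h) has components (-0.0006207 E, +0.0006897 N).
Azimuth = atan2(E, N) = atan2(-0.0006207, +0.0006897) = 318.0° ≈ 318°.

318°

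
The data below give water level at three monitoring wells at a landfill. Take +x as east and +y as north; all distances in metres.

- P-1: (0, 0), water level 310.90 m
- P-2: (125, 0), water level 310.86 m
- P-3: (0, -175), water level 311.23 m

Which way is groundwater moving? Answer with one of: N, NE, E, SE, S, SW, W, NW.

N

∂h/∂x = (310.86 − 310.90) / (125 − 0) = -0.0003200
∂h/∂y = (311.23 − 310.90) / (-175 − 0) = -0.001886
Flow = −∇h = (+0.0003200 east, +0.001886 north), which points north.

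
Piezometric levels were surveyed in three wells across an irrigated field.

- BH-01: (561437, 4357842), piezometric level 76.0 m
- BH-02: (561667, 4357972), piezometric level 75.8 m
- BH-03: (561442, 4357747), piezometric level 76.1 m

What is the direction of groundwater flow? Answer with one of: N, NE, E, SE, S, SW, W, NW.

Taking BH-01 as reference: BH-02−BH-01 = (230, 130, -0.2); BH-03−BH-01 = (5, -95, +0.1).
Determinant of the coordinate differences = 230·(-95) − 5·130 = -22500.
∂h/∂x = [(-0.2)·(-95) − (+0.1)·130] / -22500 = -0.0002667
∂h/∂y = [230·(+0.1) − 5·(-0.2)] / -22500 = -0.001067
Flow = −∇h = (+0.0002667 east, +0.001067 north), which points north.

N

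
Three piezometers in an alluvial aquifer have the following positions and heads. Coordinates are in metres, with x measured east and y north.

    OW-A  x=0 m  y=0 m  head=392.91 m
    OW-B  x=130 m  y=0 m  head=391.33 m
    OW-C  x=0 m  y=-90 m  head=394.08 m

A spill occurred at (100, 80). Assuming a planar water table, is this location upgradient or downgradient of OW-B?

downgradient

∂h/∂x = (391.33 − 392.91) / (130 − 0) = -0.01215
∂h/∂y = (394.08 − 392.91) / (-90 − 0) = -0.01300
Head at (100, 80) = 392.91 + (-0.01215)·(100) + (-0.01300)·(80) = 390.65 m.
That is lower than the 391.33 m at OW-B, so the point is downgradient.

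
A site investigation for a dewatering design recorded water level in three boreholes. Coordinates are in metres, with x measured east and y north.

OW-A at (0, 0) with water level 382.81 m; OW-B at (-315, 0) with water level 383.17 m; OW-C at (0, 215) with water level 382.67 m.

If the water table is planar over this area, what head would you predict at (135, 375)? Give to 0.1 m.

382.4 m

∂h/∂x = (383.17 − 382.81) / (-315 − 0) = -0.001143
∂h/∂y = (382.67 − 382.81) / (215 − 0) = -0.0006512
h(135, 375) = 382.81 + (-0.001143)·(135) + (-0.0006512)·(375) = 382.81 -0.154 -0.244 = 382.412 m.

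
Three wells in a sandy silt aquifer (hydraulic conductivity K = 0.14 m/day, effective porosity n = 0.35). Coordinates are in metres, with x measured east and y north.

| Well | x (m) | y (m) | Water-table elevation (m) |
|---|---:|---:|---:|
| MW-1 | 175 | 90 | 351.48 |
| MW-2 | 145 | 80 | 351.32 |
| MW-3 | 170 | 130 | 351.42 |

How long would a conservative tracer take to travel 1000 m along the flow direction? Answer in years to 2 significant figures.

Taking MW-1 as reference: MW-2−MW-1 = (-30, -10, -0.16); MW-3−MW-1 = (-5, 40, -0.06).
Determinant of the coordinate differences = (-30)·40 − (-5)·(-10) = -1250.
∂h/∂x = [(-0.16)·40 − (-0.06)·(-10)] / -1250 = +0.005600
∂h/∂y = [(-30)·(-0.06) − (-5)·(-0.16)] / -1250 = -0.0008000
|∇h| = √(0.005600² + -0.0008000²) = 0.005657
Seepage velocity v = K·i/n = 0.14 × 0.005657 / 0.35 = 0.002263 m/day.
t = 1000 / 0.002263 = 4.419e+05 days = 1.21e+03 years.

1200 years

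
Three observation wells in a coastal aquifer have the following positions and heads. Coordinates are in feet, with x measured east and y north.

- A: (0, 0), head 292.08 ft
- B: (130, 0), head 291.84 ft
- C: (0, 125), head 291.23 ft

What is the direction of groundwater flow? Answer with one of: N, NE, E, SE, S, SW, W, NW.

N

∂h/∂x = (291.84 − 292.08) / (130 − 0) = -0.001846
∂h/∂y = (291.23 − 292.08) / (125 − 0) = -0.006800
Flow = −∇h = (+0.001846 east, +0.006800 north), which points north.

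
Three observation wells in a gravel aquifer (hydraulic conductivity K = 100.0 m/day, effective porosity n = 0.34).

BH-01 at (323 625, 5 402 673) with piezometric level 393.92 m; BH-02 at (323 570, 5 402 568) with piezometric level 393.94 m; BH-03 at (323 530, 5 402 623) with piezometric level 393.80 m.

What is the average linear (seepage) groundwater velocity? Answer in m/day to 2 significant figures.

Taking BH-01 as reference: BH-02−BH-01 = (-55, -105, +0.02); BH-03−BH-01 = (-95, -50, -0.12).
Determinant of the coordinate differences = (-55)·(-50) − (-95)·(-105) = -7225.
∂h/∂x = [(+0.02)·(-50) − (-0.12)·(-105)] / -7225 = +0.001882
∂h/∂y = [(-55)·(-0.12) − (-95)·(+0.02)] / -7225 = -0.001176
|∇h| = √(0.001882² + -0.001176²) = 0.002219
Seepage velocity v = K·i/n = 100.0 × 0.002219 / 0.34 = 0.6526 m/day.

0.65 m/day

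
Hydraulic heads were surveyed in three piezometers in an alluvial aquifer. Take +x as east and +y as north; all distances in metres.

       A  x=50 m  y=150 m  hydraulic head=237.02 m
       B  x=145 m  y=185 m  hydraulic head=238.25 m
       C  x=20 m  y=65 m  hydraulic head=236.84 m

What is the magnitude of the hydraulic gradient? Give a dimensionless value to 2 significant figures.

0.014

Taking A as reference: B−A = (95, 35, +1.23); C−A = (-30, -85, -0.18).
Solve a·Δx + b·Δy = Δh: det = 95·(-85) − (-30)·35 = -7025.
∂h/∂x = [(+1.23)·(-85) − (-0.18)·35] / -7025 = +0.01399
∂h/∂y = [95·(-0.18) − (-30)·(+1.23)] / -7025 = -0.002819
|∇h| = √(0.01399² + -0.002819²) = 0.01427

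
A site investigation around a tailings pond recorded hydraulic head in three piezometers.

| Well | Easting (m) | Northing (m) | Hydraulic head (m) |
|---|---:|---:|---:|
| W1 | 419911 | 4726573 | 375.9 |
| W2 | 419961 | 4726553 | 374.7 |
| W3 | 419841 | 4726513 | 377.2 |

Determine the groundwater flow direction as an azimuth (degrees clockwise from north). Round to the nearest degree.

101°

Differences from W1: to W2 (Δx, Δy, Δh) = (50, -20, -1.2); to W3 = (-70, -60, +1.3).
Determinant of the coordinate differences = 50·(-60) − (-70)·(-20) = -4400.
∂h/∂x = [(-1.2)·(-60) − (+1.3)·(-20)] / -4400 = -0.02227
∂h/∂y = [50·(+1.3) − (-70)·(-1.2)] / -4400 = +0.004318
Flow direction (−∇h) has components (+0.02227 E, -0.004318 N).
Azimuth = atan2(E, N) = atan2(+0.02227, -0.004318) = 101.0° ≈ 101°.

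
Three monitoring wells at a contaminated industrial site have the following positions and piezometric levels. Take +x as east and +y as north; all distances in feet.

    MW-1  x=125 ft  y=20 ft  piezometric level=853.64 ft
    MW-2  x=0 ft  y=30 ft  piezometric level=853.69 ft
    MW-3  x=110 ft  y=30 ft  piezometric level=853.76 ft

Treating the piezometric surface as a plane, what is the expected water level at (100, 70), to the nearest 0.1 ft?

854.3 ft

Three-point gradient (reference MW-1): Δ to MW-2 = (-125, 10, +0.05), Δ to MW-3 = (-15, 10, +0.12).
∂h/∂x = +0.0006364, ∂h/∂y = +0.01295 (det = -1100).
h(100, 70) = 853.64 + (+0.0006364)·(-25) + (+0.01295)·(50) = 853.64 -0.016 +0.648 = 854.272 ft.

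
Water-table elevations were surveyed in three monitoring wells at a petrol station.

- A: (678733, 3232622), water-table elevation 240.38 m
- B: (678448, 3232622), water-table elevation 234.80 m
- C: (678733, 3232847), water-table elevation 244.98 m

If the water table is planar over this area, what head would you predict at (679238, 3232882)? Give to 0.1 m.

255.6 m

∂h/∂x = (234.80 − 240.38) / (678448 − 678733) = +0.01958
∂h/∂y = (244.98 − 240.38) / (3232847 − 3232622) = +0.02044
h(679238, 3232882) = 240.38 + (+0.01958)·(505) + (+0.02044)·(260) = 240.38 +9.887 +5.316 = 255.583 m.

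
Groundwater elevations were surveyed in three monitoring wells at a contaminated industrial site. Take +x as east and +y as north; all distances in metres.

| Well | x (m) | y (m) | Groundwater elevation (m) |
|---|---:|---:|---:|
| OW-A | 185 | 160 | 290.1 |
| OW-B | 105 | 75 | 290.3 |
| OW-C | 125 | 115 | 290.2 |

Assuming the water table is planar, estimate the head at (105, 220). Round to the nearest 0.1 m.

Taking OW-A as reference: OW-B−OW-A = (-80, -85, +0.2); OW-C−OW-A = (-60, -45, +0.1).
Determinant of the coordinate differences = (-80)·(-45) − (-60)·(-85) = -1500.
∂h/∂x = [(+0.2)·(-45) − (+0.1)·(-85)] / -1500 = +0.0003333
∂h/∂y = [(-80)·(+0.1) − (-60)·(+0.2)] / -1500 = -0.002667
h(105, 220) = 290.1 + (+0.0003333)·(-80) + (-0.002667)·(60) = 290.1 -0.027 -0.160 = 289.913 m.

289.9 m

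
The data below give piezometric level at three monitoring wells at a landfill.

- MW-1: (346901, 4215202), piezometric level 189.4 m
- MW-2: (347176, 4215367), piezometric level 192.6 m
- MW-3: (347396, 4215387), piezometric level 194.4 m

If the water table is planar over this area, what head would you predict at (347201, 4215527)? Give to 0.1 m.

193.9 m

Three-point gradient (reference MW-1): Δ to MW-2 = (275, 165, +3.2), Δ to MW-3 = (495, 185, +5.0).
∂h/∂x = +0.007565, ∂h/∂y = +0.006786 (det = -30800).
h(347201, 4215527) = 189.4 + (+0.007565)·(300) + (+0.006786)·(325) = 189.4 +2.269 +2.205 = 193.875 m.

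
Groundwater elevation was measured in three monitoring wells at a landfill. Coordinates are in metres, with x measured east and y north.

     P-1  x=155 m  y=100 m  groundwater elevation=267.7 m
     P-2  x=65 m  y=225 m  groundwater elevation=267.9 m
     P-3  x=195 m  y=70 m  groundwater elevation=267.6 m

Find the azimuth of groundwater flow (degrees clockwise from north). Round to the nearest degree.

081°

Differences from P-1: to P-2 (Δx, Δy, Δh) = (-90, 125, +0.2); to P-3 = (40, -30, -0.1).
Determinant of the coordinate differences = (-90)·(-30) − 40·125 = -2300.
∂h/∂x = [(+0.2)·(-30) − (-0.1)·125] / -2300 = -0.002826
∂h/∂y = [(-90)·(-0.1) − 40·(+0.2)] / -2300 = -0.0004348
Flow direction (−∇h) has components (+0.002826 E, +0.0004348 N).
Azimuth = atan2(E, N) = atan2(+0.002826, +0.0004348) = 81.3° ≈ 081°.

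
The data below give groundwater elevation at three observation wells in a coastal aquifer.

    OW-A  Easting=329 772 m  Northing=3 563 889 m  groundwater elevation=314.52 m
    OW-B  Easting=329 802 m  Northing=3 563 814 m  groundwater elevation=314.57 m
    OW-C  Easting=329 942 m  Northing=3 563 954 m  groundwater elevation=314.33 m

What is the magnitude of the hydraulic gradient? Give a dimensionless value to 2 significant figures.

0.0012

Three-point gradient (reference OW-A): Δ to OW-B = (30, -75, +0.05), Δ to OW-C = (170, 65, -0.19).
∂h/∂x = -0.0007483, ∂h/∂y = -0.0009660 (det = 14700).
|∇h| = √(-0.0007483² + -0.0009660²) = 0.001222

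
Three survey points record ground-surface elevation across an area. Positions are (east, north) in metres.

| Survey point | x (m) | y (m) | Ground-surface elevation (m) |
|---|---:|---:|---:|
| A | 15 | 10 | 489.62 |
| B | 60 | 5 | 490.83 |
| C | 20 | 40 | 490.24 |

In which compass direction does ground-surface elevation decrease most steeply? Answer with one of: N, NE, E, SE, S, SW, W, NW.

Three-point gradient (reference A): Δ to B = (45, -5, +1.21), Δ to C = (5, 30, +0.62).
∂z/∂x = +0.02865, ∂z/∂y = +0.01589 (det = 1375).
Steepest decrease is along −∇f = (-0.02865 E, -0.01589 N) → southwest.

SW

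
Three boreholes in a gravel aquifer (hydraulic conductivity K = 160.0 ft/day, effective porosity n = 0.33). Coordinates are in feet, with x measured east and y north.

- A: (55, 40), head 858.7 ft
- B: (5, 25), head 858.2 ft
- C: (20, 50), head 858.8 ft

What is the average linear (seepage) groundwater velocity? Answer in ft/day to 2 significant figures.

11 ft/day

With h = a·x + b·y + c and A as origin, the differences give:
  (-50)·a + (-15)·b = -0.5
  (-35)·a + 10·b = +0.1
Eliminate b (×10 and ×(-15), subtract): -1025·a = -3.50 → a = ∂h/∂x = +0.003415
Back-substitute: b = ∂h/∂y = +0.02195.
|∇h| = √(0.003415² + 0.02195²) = 0.02221
Seepage velocity v = K·i/n = 160.0 × 0.02221 / 0.33 = 10.77 ft/day.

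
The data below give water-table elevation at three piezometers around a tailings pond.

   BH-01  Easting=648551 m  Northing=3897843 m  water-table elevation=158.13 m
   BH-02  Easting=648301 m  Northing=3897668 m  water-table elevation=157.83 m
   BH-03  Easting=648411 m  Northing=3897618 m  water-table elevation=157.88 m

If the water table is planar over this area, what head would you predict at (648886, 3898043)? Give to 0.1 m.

158.5 m

With h = a·x + b·y + c and BH-01 as origin, the differences give:
  (-250)·a + (-175)·b = -0.30
  (-140)·a + (-225)·b = -0.25
Eliminate b (×(-225) and ×(-175), subtract): 31750·a = 23.750 → a = ∂h/∂x = +0.0007480
Back-substitute: b = ∂h/∂y = +0.0006457.
h(648886, 3898043) = 158.13 + (+0.0007480)·(335) + (+0.0006457)·(200) = 158.13 +0.251 +0.129 = 158.510 m.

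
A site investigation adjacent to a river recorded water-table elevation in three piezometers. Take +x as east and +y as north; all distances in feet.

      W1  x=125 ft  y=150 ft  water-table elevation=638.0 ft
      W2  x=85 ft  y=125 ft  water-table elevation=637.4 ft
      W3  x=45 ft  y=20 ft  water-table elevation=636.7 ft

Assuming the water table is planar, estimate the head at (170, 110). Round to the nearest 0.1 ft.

638.6 ft

Taking W1 as reference: W2−W1 = (-40, -25, -0.6); W3−W1 = (-80, -130, -1.3).
Determinant of the coordinate differences = (-40)·(-130) − (-80)·(-25) = 3200.
∂h/∂x = [(-0.6)·(-130) − (-1.3)·(-25)] / 3200 = +0.01422
∂h/∂y = [(-40)·(-1.3) − (-80)·(-0.6)] / 3200 = +0.001250
h(170, 110) = 638.0 + (+0.01422)·(45) + (+0.001250)·(-40) = 638.0 +0.640 -0.050 = 638.590 ft.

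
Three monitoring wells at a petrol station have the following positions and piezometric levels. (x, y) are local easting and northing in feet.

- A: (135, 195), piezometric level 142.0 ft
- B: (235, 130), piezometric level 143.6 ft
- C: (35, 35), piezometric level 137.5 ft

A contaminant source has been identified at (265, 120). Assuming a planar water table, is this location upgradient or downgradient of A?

upgradient

Differences from A: to B (Δx, Δy, Δh) = (100, -65, +1.6); to C = (-100, -160, -4.5).
Determinant of the coordinate differences = 100·(-160) − (-100)·(-65) = -22500.
∂h/∂x = [(+1.6)·(-160) − (-4.5)·(-65)] / -22500 = +0.02438
∂h/∂y = [100·(-4.5) − (-100)·(+1.6)] / -22500 = +0.01289
Head at (265, 120) = 142.0 + (+0.02438)·(130) + (+0.01289)·(-75) = 144.20 ft.
That is higher than the 142.0 ft at A, so the point is upgradient.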